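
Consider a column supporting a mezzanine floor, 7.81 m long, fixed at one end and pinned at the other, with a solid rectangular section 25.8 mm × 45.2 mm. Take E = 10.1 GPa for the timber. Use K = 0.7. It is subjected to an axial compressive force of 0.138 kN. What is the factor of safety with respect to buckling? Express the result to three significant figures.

Buckling occurs about the weak axis: I_min = h·b³/12 with b = 25.8 mm (the shorter side).
I_min = 45.2×25.8³/12 = 6.469×10^4 mm⁴
I = 6.469×10^4 mm⁴ = 6.469×10^-8 m⁴
Effective length L_e = K·L = 0.7 × 7.81 = 5.467 m
P_cr = π²EI / L_e² = π² × 10.1×10⁹ × 6.469×10^-8 / 5.467² = 215.7 N
Factor of safety n = P_cr / P = 0.21574 / 0.138 = 1.56

n ≈ 1.56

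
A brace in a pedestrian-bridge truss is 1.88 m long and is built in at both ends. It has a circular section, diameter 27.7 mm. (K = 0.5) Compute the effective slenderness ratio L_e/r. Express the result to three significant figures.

For a solid circle r = d/4 = 27.7/4 = 6.925 mm
L_e = K·L = 0.5 × 1.88 m = 0.9400 m = 940.00 mm
λ = L_e / r_min = 940.00 / 6.925 = 136

λ ≈ 136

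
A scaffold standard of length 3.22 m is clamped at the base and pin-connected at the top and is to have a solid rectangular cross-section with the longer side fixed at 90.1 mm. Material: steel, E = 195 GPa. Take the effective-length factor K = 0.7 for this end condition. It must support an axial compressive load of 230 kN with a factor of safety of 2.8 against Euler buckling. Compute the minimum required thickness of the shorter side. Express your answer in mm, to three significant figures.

b ≈ 60.9 mm

Required P_cr = n·P = 2.8 × 230 = 644.0 kN
L_e = K·L = 0.7 × 3.22 = 2.254 m
Required I = P_cr·L_e²/(π²E) = 6.440×10^5 × 2.254² / (π² × 1.95×10^11) = 1.700×10^-6 m⁴
I_req = 1.700×10^6 mm⁴
Rectangle, weak axis: I_min = h·b³/12 with h = 90.1 mm fixed  ⇒  b = (12I/h)^(1/3) = 60.9 mm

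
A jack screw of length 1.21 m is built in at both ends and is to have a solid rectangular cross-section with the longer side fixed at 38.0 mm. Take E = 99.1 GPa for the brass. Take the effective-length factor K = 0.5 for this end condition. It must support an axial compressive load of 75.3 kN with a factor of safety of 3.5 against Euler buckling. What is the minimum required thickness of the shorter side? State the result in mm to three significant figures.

b ≈ 31.5 mm

Required P_cr = n·P = 3.5 × 75.3 = 263.6 kN
L_e = K·L = 0.5 × 1.21 = 0.6050 m
Required I = P_cr·L_e²/(π²E) = 2.635×10^5 × 0.6050² / (π² × 9.91×10^10) = 9.863×10^-8 m⁴
I_req = 9.863×10^4 mm⁴
Rectangle, weak axis: I_min = h·b³/12 with h = 38.0 mm fixed  ⇒  b = (12I/h)^(1/3) = 31.5 mm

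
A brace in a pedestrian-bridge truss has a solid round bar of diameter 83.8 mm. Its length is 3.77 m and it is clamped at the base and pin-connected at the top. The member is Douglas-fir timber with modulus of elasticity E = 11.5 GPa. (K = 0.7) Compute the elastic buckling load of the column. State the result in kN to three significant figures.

I = πd⁴/64 = π×83.8⁴/64 = 2.421×10^6 mm⁴
I = 2.421×10^6 mm⁴ = 2.421×10^-6 m⁴
Effective length L_e = K·L = 0.7 × 3.77 = 2.639 m
P_cr = π²EI / L_e² = π² × 11.5×10⁹ × 2.421×10^-6 / 2.639² = 3.945×10^4 N

P_cr ≈ 39.5 kN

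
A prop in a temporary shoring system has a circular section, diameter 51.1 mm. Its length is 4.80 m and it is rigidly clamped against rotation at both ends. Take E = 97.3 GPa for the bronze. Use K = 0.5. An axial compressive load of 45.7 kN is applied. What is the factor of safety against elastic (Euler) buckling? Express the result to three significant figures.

n ≈ 1.22

I = πd⁴/64 = π×51.1⁴/64 = 3.347×10^5 mm⁴
I = 3.347×10^5 mm⁴ = 3.347×10^-7 m⁴
Effective length L_e = K·L = 0.5 × 4.80 = 2.400 m
P_cr = π²EI / L_e² = π² × 97.3×10⁹ × 3.347×10^-7 / 2.400² = 5.580×10^4 N
Factor of safety n = P_cr / P = 55.801 / 45.7 = 1.22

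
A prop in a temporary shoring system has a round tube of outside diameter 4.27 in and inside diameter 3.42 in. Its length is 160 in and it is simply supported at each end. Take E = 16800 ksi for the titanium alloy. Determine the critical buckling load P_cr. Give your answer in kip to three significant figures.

d_o = 4.27 in, d_i = 3.42 in
I = π(d_o⁴ − d_i⁴)/64 = π(4.27⁴ − 3.420⁴)/64 = 9.603 in⁴
Effective length L_e = K·L = 1 × 160 = 160.0 in
P_cr = π²EI / L_e² = π² × 16800×10³ × 9.603 / 160.0² = 6.220×10^4 lb

P_cr ≈ 62.2 kip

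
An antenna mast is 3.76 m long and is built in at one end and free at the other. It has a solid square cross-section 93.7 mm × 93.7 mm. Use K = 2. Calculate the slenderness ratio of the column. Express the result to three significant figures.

λ ≈ 278

I = a⁴/12 = 93.7⁴/12 = 6.424×10^6 mm⁴
A = 8.780×10^3 mm²;  r_min = √(I/A) = √(6.424×10^6/8.780×10^3) = 27.05 mm
L_e = K·L = 2 × 3.76 m = 7.520 m = 7520.0 mm
λ = L_e / r_min = 7520.0 / 27.05 = 278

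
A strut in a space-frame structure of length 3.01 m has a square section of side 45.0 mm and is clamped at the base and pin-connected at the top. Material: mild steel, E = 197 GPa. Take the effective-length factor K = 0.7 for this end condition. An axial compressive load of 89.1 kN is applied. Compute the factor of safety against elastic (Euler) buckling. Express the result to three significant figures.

I = a⁴/12 = 45.0⁴/12 = 3.417×10^5 mm⁴
I = 3.417×10^5 mm⁴ = 3.417×10^-7 m⁴
Effective length L_e = K·L = 0.7 × 3.01 = 2.107 m
P_cr = π²EI / L_e² = π² × 197×10⁹ × 3.417×10^-7 / 2.107² = 1.497×10^5 N
Factor of safety n = P_cr / P = 149.66 / 89.1 = 1.68

n ≈ 1.68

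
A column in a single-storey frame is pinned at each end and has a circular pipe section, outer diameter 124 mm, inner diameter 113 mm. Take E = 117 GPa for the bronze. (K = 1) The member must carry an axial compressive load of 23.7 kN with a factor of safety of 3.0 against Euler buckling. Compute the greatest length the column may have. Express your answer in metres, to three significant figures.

d_o = 124 mm, d_i = 113 mm
I = π(d_o⁴ − d_i⁴)/64 = π(124⁴ − 113.0⁴)/64 = 3.602×10^6 mm⁴
I = 3.602×10^-6 m⁴
Required critical load P_cr = n·P = 3.0 × 23.7 = 71.10 kN = 7.110×10^4 N
From P_cr = π²EI/(K·L)²:  L = (1/K)·√(π²EI/P_cr) = (1/1)·√(π²×1.17×10^11×3.602×10^-6/7.110×10^4)
L = 7.65 m

L_max ≈ 7.65 m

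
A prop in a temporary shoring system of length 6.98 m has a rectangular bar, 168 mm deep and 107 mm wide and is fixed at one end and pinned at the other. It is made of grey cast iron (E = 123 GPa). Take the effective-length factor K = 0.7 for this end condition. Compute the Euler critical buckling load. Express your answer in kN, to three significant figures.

Buckling occurs about the weak axis: I_min = h·b³/12 with b = 107 mm (the shorter side).
I_min = 168×107³/12 = 1.715×10^7 mm⁴
I = 1.715×10^7 mm⁴ = 1.715×10^-5 m⁴
Effective length L_e = K·L = 0.7 × 6.98 = 4.886 m
P_cr = π²EI / L_e² = π² × 123×10⁹ × 1.715×10^-5 / 4.886² = 8.721×10^5 N

P_cr ≈ 872 kN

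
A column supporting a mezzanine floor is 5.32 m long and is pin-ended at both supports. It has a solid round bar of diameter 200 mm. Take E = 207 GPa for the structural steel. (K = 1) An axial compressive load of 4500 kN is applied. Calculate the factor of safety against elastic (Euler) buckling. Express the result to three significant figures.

I = πd⁴/64 = π×200⁴/64 = 7.854×10^7 mm⁴
I = 7.854×10^7 mm⁴ = 7.854×10^-5 m⁴
Effective length L_e = K·L = 1 × 5.32 = 5.320 m
P_cr = π²EI / L_e² = π² × 207×10⁹ × 7.854×10^-5 / 5.320² = 5.669×10^6 N
Factor of safety n = P_cr / P = 5669.4 / 4500 = 1.26

n ≈ 1.26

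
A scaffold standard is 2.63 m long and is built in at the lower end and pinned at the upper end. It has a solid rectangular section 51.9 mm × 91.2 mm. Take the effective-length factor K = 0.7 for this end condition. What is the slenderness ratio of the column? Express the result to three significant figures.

λ ≈ 123

Buckling occurs about the weak axis: I_min = h·b³/12 with b = 51.9 mm (the shorter side).
I_min = 91.2×51.9³/12 = 1.062×10^6 mm⁴
A = 4.733×10^3 mm²;  r_min = √(I/A) = √(1.062×10^6/4.733×10^3) = 14.98 mm
L_e = K·L = 0.7 × 2.63 m = 1.841 m = 1841.0 mm
λ = L_e / r_min = 1841.0 / 14.98 = 123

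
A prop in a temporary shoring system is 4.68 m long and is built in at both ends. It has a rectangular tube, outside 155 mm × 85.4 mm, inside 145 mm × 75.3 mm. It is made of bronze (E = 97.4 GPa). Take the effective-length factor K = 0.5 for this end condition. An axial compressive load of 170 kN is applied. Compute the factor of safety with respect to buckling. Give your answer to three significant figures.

Weak-axis I_min = (h_o·b_o³ − h_i·b_i³)/12 with b_o = 85.4, b_i = 75.30 mm (shorter outer/inner sides).
I_min = (155×85.4³ − 145.0×75.30³)/12 = 2.886×10^6 mm⁴
I = 2.886×10^6 mm⁴ = 2.886×10^-6 m⁴
Effective length L_e = K·L = 0.5 × 4.68 = 2.340 m
P_cr = π²EI / L_e² = π² × 97.4×10⁹ × 2.886×10^-6 / 2.340² = 5.066×10^5 N
Factor of safety n = P_cr / P = 506.65 / 170 = 2.98

n ≈ 2.98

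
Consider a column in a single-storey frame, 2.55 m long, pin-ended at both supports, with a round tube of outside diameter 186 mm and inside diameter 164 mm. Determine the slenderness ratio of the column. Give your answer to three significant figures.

λ ≈ 41.1

d_o = 186 mm, d_i = 164 mm
I = π(d_o⁴ − d_i⁴)/64 = π(186⁴ − 164.0⁴)/64 = 2.324×10^7 mm⁴
A = 6.048×10^3 mm²;  r_min = √(I/A) = √(2.324×10^7/6.048×10^3) = 61.99 mm
L_e = K·L = 1 × 2.55 m = 2.550 m = 2550.0 mm
λ = L_e / r_min = 2550.0 / 61.99 = 41.1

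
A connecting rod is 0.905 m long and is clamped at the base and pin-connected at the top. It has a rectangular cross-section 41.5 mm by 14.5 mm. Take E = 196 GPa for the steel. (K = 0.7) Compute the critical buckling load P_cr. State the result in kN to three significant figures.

Buckling occurs about the weak axis: I_min = h·b³/12 with b = 14.5 mm (the shorter side).
I_min = 41.5×14.5³/12 = 1.054×10^4 mm⁴
I = 1.054×10^4 mm⁴ = 1.054×10^-8 m⁴
Effective length L_e = K·L = 0.7 × 0.905 = 0.6335 m
P_cr = π²EI / L_e² = π² × 196×10⁹ × 1.054×10^-8 / 0.6335² = 5.082×10^4 N

P_cr ≈ 50.8 kN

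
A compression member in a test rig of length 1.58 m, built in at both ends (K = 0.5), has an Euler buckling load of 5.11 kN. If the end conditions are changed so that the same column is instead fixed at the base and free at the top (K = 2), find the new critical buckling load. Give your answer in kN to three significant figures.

P_cr ≈ 0.319 kN

P_cr ∝ 1/K², so P_cr,new = P_cr,old × (K_old/K_new)² = 5.11 × (0.5/2)²
= 5.11 × 0.06250 = 0.319 kN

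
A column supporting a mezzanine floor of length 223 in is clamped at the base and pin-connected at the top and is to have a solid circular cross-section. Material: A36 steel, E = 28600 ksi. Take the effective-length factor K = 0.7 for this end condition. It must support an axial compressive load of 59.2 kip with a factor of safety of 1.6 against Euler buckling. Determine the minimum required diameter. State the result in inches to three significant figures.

d ≈ 3.59 in

Required P_cr = n·P = 1.6 × 59.2 = 94.72 kip
L_e = K·L = 0.7 × 223 = 156.1 in
Required I = P_cr·L_e²/(π²E) = 9.472×10^4 × 156.1² / (π² × 2.86×10^7) = 8.177 in⁴
Solid circle: I = πd⁴/64  ⇒  d = (64I/π)^(1/4) = (64×8.177/π)^(1/4) = 3.59 in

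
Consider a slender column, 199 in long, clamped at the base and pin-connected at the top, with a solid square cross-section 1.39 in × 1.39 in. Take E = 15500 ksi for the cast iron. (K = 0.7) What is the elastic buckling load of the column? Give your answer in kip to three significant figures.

I = a⁴/12 = 1.39⁴/12 = 0.3111 in⁴
Effective length L_e = K·L = 0.7 × 199 = 139.3 in
P_cr = π²EI / L_e² = π² × 15500×10³ × 0.3111 / 139.3² = 2.452×10^3 lb

P_cr ≈ 2.45 kip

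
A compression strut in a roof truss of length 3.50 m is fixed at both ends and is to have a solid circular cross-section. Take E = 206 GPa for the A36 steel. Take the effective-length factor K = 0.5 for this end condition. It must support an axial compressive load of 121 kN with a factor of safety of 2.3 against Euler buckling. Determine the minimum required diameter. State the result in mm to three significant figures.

d ≈ 54.1 mm

Required P_cr = n·P = 2.3 × 121 = 278.3 kN
L_e = K·L = 0.5 × 3.50 = 1.750 m
Required I = P_cr·L_e²/(π²E) = 2.783×10^5 × 1.750² / (π² × 2.06×10^11) = 4.192×10^-7 m⁴
I_req = 4.192×10^5 mm⁴
Solid circle: I = πd⁴/64  ⇒  d = (64I/π)^(1/4) = (64×4.192×10^5/π)^(1/4) = 54.1 mm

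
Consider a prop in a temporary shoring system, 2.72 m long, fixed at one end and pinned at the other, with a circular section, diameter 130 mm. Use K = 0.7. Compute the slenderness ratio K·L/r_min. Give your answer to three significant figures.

λ ≈ 58.6

I = πd⁴/64 = π×130⁴/64 = 1.402×10^7 mm⁴
A = 1.327×10^4 mm²;  r_min = √(I/A) = √(1.402×10^7/1.327×10^4) = 32.50 mm
L_e = K·L = 0.7 × 2.72 m = 1.904 m = 1904.0 mm
λ = L_e / r_min = 1904.0 / 32.50 = 58.6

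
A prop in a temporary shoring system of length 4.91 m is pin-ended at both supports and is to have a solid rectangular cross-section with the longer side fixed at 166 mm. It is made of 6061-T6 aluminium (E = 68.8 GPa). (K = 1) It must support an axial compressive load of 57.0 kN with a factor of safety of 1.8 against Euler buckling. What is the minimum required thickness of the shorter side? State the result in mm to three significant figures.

b ≈ 64.1 mm

Required P_cr = n·P = 1.8 × 57.0 = 102.6 kN
L_e = K·L = 1 × 4.91 = 4.910 m
Required I = P_cr·L_e²/(π²E) = 1.026×10^5 × 4.910² / (π² × 6.88×10^10) = 3.643×10^-6 m⁴
I_req = 3.643×10^6 mm⁴
Rectangle, weak axis: I_min = h·b³/12 with h = 166 mm fixed  ⇒  b = (12I/h)^(1/3) = 64.1 mm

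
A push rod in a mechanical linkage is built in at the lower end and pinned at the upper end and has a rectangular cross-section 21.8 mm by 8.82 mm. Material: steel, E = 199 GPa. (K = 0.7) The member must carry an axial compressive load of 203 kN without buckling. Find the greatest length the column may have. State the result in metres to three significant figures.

Buckling occurs about the weak axis: I_min = h·b³/12 with b = 8.82 mm (the shorter side).
I_min = 21.8×8.82³/12 = 1.246×10^3 mm⁴
I = 1.246×10^-9 m⁴
At the buckling limit P_cr = P = 2.030×10^5 N
From P_cr = π²EI/(K·L)²:  L = (1/K)·√(π²EI/P_cr) = (1/0.7)·√(π²×1.99×10^11×1.246×10^-9/2.030×10^5)
L = 0.157 m

L_max ≈ 0.157 m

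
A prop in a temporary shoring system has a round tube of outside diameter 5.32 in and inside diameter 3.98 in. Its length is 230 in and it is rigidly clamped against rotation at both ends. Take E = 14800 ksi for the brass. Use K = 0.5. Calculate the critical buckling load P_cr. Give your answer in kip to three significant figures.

P_cr ≈ 298 kip

d_o = 5.32 in, d_i = 3.98 in
I = π(d_o⁴ − d_i⁴)/64 = π(5.32⁴ − 3.980⁴)/64 = 27.00 in⁴
Effective length L_e = K·L = 0.5 × 230 = 115.0 in
P_cr = π²EI / L_e² = π² × 14800×10³ × 27.00 / 115.0² = 2.983×10^5 lb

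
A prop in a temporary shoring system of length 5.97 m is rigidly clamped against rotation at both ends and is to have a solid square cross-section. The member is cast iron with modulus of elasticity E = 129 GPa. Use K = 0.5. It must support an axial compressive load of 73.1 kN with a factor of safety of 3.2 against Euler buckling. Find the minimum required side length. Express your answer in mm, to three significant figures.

a ≈ 66.6 mm

Required P_cr = n·P = 3.2 × 73.1 = 233.9 kN
L_e = K·L = 0.5 × 5.97 = 2.985 m
Required I = P_cr·L_e²/(π²E) = 2.339×10^5 × 2.985² / (π² × 1.29×10^11) = 1.637×10^-6 m⁴
I_req = 1.637×10^6 mm⁴
Solid square: I = a⁴/12  ⇒  a = (12I)^(1/4) = (12×1.637×10^6)^(1/4) = 66.6 mm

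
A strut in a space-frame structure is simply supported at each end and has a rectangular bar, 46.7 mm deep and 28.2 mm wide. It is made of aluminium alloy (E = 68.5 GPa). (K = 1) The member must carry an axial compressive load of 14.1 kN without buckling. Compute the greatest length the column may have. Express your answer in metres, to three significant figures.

L_max ≈ 2.05 m

Buckling occurs about the weak axis: I_min = h·b³/12 with b = 28.2 mm (the shorter side).
I_min = 46.7×28.2³/12 = 8.727×10^4 mm⁴
I = 8.727×10^-8 m⁴
At the buckling limit P_cr = P = 1.410×10^4 N
From P_cr = π²EI/(K·L)²:  L = (1/K)·√(π²EI/P_cr) = (1/1)·√(π²×6.85×10^10×8.727×10^-8/1.410×10^4)
L = 2.05 m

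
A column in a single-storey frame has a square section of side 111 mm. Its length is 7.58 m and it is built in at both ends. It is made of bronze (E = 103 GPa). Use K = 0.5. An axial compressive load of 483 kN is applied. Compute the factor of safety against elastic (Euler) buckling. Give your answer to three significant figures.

I = a⁴/12 = 111⁴/12 = 1.265×10^7 mm⁴
I = 1.265×10^7 mm⁴ = 1.265×10^-5 m⁴
Effective length L_e = K·L = 0.5 × 7.58 = 3.790 m
P_cr = π²EI / L_e² = π² × 103×10⁹ × 1.265×10^-5 / 3.790² = 8.953×10^5 N
Factor of safety n = P_cr / P = 895.30 / 483 = 1.85

n ≈ 1.85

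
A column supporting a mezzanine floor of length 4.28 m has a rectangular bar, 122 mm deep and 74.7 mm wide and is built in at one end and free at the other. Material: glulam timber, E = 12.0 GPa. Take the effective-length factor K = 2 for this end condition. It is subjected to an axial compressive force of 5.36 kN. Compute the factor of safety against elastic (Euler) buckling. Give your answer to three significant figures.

Buckling occurs about the weak axis: I_min = h·b³/12 with b = 74.7 mm (the shorter side).
I_min = 122×74.7³/12 = 4.238×10^6 mm⁴
I = 4.238×10^6 mm⁴ = 4.238×10^-6 m⁴
Effective length L_e = K·L = 2 × 4.28 = 8.560 m
P_cr = π²EI / L_e² = π² × 12.0×10⁹ × 4.238×10^-6 / 8.560² = 6.850×10^3 N
Factor of safety n = P_cr / P = 6.8497 / 5.36 = 1.28

n ≈ 1.28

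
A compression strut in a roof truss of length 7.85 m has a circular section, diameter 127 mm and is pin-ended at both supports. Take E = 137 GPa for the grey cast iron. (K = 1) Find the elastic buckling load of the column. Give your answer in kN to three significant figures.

I = πd⁴/64 = π×127⁴/64 = 1.277×10^7 mm⁴
I = 1.277×10^7 mm⁴ = 1.277×10^-5 m⁴
Effective length L_e = K·L = 1 × 7.85 = 7.850 m
P_cr = π²EI / L_e² = π² × 137×10⁹ × 1.277×10^-5 / 7.850² = 2.802×10^5 N

P_cr ≈ 280 kN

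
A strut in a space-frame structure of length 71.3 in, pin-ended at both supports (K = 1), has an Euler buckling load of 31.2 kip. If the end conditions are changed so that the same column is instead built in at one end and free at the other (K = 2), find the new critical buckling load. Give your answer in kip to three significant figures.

P_cr ≈ 7.80 kip

P_cr ∝ 1/K², so P_cr,new = P_cr,old × (K_old/K_new)² = 31.2 × (1/2)²
= 31.2 × 0.2500 = 7.80 kip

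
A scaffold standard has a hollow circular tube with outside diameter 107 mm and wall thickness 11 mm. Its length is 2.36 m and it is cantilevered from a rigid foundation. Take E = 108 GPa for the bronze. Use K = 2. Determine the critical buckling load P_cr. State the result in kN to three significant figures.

Inner diameter d_i = 107 − 2×11 = 85.00 mm
I = π(d_o⁴ − d_i⁴)/64 = π(107⁴ − 85.00⁴)/64 = 3.872×10^6 mm⁴
I = 3.872×10^6 mm⁴ = 3.872×10^-6 m⁴
Effective length L_e = K·L = 2 × 2.36 = 4.720 m
P_cr = π²EI / L_e² = π² × 108×10⁹ × 3.872×10^-6 / 4.720² = 1.853×10^5 N

P_cr ≈ 185 kN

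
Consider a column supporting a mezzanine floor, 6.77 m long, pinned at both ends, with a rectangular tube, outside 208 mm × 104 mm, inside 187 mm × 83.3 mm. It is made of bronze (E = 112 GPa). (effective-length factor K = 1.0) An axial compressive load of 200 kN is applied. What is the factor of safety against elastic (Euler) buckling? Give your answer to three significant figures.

n ≈ 1.27

Weak-axis I_min = (h_o·b_o³ − h_i·b_i³)/12 with b_o = 104, b_i = 83.30 mm (shorter outer/inner sides).
I_min = (208×104³ − 187.0×83.30³)/12 = 1.049×10^7 mm⁴
I = 1.049×10^7 mm⁴ = 1.049×10^-5 m⁴
Effective length L_e = K·L = 1 × 6.77 = 6.770 m
P_cr = π²EI / L_e² = π² × 112×10⁹ × 1.049×10^-5 / 6.770² = 2.530×10^5 N
Factor of safety n = P_cr / P = 253.01 / 200 = 1.27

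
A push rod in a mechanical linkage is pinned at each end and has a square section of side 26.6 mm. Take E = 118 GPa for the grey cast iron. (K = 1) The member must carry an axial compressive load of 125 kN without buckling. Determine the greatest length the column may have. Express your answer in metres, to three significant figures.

L_max ≈ 0.623 m

I = a⁴/12 = 26.6⁴/12 = 4.172×10^4 mm⁴
I = 4.172×10^-8 m⁴
At the buckling limit P_cr = P = 1.250×10^5 N
From P_cr = π²EI/(K·L)²:  L = (1/K)·√(π²EI/P_cr) = (1/1)·√(π²×1.18×10^11×4.172×10^-8/1.250×10^5)
L = 0.623 m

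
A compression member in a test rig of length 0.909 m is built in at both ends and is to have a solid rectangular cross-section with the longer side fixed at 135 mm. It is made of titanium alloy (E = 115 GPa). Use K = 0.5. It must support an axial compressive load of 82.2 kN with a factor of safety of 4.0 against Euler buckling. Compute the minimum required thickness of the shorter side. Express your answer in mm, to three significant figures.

Required P_cr = n·P = 4.0 × 82.2 = 328.8 kN
L_e = K·L = 0.5 × 0.909 = 0.4545 m
Required I = P_cr·L_e²/(π²E) = 3.288×10^5 × 0.4545² / (π² × 1.15×10^11) = 5.984×10^-8 m⁴
I_req = 5.984×10^4 mm⁴
Rectangle, weak axis: I_min = h·b³/12 with h = 135 mm fixed  ⇒  b = (12I/h)^(1/3) = 17.5 mm

b ≈ 17.5 mm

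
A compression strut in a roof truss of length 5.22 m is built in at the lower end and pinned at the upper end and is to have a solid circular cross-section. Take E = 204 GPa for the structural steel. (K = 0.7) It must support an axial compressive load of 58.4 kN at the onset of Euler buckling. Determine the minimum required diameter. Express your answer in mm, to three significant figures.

L_e = K·L = 0.7 × 5.22 = 3.654 m
Required I = P_cr·L_e²/(π²E) = 5.840×10^4 × 3.654² / (π² × 2.04×10^11) = 3.873×10^-7 m⁴
I_req = 3.873×10^5 mm⁴
Solid circle: I = πd⁴/64  ⇒  d = (64I/π)^(1/4) = (64×3.873×10^5/π)^(1/4) = 53.0 mm

d ≈ 53.0 mm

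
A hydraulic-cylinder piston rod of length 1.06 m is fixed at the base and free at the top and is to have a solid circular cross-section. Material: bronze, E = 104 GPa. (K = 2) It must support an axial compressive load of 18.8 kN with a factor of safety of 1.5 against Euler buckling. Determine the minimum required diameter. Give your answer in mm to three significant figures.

d ≈ 39.8 mm

Required P_cr = n·P = 1.5 × 18.8 = 28.20 kN
L_e = K·L = 2 × 1.06 = 2.120 m
Required I = P_cr·L_e²/(π²E) = 2.820×10^4 × 2.120² / (π² × 1.04×10^11) = 1.235×10^-7 m⁴
I_req = 1.235×10^5 mm⁴
Solid circle: I = πd⁴/64  ⇒  d = (64I/π)^(1/4) = (64×1.235×10^5/π)^(1/4) = 39.8 mm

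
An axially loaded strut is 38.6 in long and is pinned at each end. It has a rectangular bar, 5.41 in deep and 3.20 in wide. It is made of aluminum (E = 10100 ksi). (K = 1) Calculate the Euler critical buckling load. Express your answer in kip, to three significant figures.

Buckling occurs about the weak axis: I_min = h·b³/12 with b = 3.20 in (the shorter side).
I_min = 5.41×3.20³/12 = 14.77 in⁴
Effective length L_e = K·L = 1 × 38.6 = 38.60 in
P_cr = π²EI / L_e² = π² × 10100×10³ × 14.77 / 38.60² = 9.884×10^5 lb

P_cr ≈ 988 kip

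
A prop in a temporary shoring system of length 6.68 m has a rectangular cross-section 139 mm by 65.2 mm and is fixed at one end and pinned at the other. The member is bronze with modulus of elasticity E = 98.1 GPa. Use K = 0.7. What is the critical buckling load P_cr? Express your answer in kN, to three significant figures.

P_cr ≈ 142 kN

Buckling occurs about the weak axis: I_min = h·b³/12 with b = 65.2 mm (the shorter side).
I_min = 139×65.2³/12 = 3.211×10^6 mm⁴
I = 3.211×10^6 mm⁴ = 3.211×10^-6 m⁴
Effective length L_e = K·L = 0.7 × 6.68 = 4.676 m
P_cr = π²EI / L_e² = π² × 98.1×10⁹ × 3.211×10^-6 / 4.676² = 1.422×10^5 N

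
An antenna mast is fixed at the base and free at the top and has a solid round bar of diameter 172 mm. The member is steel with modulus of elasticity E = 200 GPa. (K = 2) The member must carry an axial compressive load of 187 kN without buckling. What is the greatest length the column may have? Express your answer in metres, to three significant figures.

L_max ≈ 10.6 m

I = πd⁴/64 = π×172⁴/64 = 4.296×10^7 mm⁴
I = 4.296×10^-5 m⁴
At the buckling limit P_cr = P = 1.870×10^5 N
From P_cr = π²EI/(K·L)²:  L = (1/K)·√(π²EI/P_cr) = (1/2)·√(π²×2.00×10^11×4.296×10^-5/1.870×10^5)
L = 10.6 m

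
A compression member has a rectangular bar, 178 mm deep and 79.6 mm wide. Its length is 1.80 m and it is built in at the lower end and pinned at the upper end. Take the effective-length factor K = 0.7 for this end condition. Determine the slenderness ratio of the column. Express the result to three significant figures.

For a rectangle r_min = b/√12 = 79.6/√12 = 22.98 mm
L_e = K·L = 0.7 × 1.80 m = 1.260 m = 1260.0 mm
λ = L_e / r_min = 1260.0 / 22.98 = 54.8

λ ≈ 54.8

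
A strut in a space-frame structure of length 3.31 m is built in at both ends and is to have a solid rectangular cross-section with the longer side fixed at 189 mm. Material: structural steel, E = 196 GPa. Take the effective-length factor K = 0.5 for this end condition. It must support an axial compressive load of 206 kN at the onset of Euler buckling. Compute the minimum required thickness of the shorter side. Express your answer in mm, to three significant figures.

L_e = K·L = 0.5 × 3.31 = 1.655 m
Required I = P_cr·L_e²/(π²E) = 2.060×10^5 × 1.655² / (π² × 1.96×10^11) = 2.917×10^-7 m⁴
I_req = 2.917×10^5 mm⁴
Rectangle, weak axis: I_min = h·b³/12 with h = 189 mm fixed  ⇒  b = (12I/h)^(1/3) = 26.5 mm

b ≈ 26.5 mm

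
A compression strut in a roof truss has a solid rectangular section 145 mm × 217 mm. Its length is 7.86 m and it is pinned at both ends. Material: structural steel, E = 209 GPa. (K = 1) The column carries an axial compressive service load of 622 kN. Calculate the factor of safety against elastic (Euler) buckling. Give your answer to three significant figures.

n ≈ 2.96

Buckling occurs about the weak axis: I_min = h·b³/12 with b = 145 mm (the shorter side).
I_min = 217×145³/12 = 5.513×10^7 mm⁴
I = 5.513×10^7 mm⁴ = 5.513×10^-5 m⁴
Effective length L_e = K·L = 1 × 7.86 = 7.860 m
P_cr = π²EI / L_e² = π² × 209×10⁹ × 5.513×10^-5 / 7.860² = 1.841×10^6 N
Factor of safety n = P_cr / P = 1840.7 / 622 = 2.96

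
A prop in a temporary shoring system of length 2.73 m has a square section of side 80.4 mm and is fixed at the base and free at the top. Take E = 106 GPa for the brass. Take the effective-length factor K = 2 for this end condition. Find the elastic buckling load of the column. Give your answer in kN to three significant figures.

P_cr ≈ 122 kN

I = a⁴/12 = 80.4⁴/12 = 3.482×10^6 mm⁴
I = 3.482×10^6 mm⁴ = 3.482×10^-6 m⁴
Effective length L_e = K·L = 2 × 2.73 = 5.460 m
P_cr = π²EI / L_e² = π² × 106×10⁹ × 3.482×10^-6 / 5.460² = 1.222×10^5 N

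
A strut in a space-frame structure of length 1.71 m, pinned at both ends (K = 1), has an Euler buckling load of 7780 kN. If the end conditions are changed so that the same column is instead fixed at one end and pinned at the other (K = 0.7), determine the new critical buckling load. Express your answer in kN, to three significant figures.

P_cr ∝ 1/K², so P_cr,new = P_cr,old × (K_old/K_new)² = 7780 × (1/0.7)²
= 7780 × 2.041 = 15900 kN

P_cr ≈ 15900 kN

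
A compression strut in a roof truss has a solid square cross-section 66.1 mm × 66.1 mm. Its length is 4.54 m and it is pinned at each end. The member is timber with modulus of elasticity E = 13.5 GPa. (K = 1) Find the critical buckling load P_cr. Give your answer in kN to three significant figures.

P_cr ≈ 10.3 kN

I = a⁴/12 = 66.1⁴/12 = 1.591×10^6 mm⁴
I = 1.591×10^6 mm⁴ = 1.591×10^-6 m⁴
Effective length L_e = K·L = 1 × 4.54 = 4.540 m
P_cr = π²EI / L_e² = π² × 13.5×10⁹ × 1.591×10^-6 / 4.540² = 1.028×10^4 N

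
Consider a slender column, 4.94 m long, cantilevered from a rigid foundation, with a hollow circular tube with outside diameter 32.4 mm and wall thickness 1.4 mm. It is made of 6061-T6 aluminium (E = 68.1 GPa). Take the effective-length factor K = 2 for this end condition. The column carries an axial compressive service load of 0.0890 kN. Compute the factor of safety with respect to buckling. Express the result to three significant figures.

Inner diameter d_i = 32.4 − 2×1.4 = 29.60 mm
I = π(d_o⁴ − d_i⁴)/64 = π(32.4⁴ − 29.60⁴)/64 = 1.641×10^4 mm⁴
I = 1.641×10^4 mm⁴ = 1.641×10^-8 m⁴
Effective length L_e = K·L = 2 × 4.94 = 9.880 m
P_cr = π²EI / L_e² = π² × 68.1×10⁹ × 1.641×10^-8 / 9.880² = 113.0 N
Factor of safety n = P_cr / P = 0.11300 / 0.0890 = 1.27

n ≈ 1.27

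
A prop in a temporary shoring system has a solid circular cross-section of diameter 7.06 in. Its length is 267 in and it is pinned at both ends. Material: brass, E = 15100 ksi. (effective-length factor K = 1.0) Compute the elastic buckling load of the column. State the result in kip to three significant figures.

P_cr ≈ 255 kip

I = πd⁴/64 = π×7.06⁴/64 = 122.0 in⁴
Effective length L_e = K·L = 1 × 267 = 267.0 in
P_cr = π²EI / L_e² = π² × 15100×10³ × 122.0 / 267.0² = 2.549×10^5 lb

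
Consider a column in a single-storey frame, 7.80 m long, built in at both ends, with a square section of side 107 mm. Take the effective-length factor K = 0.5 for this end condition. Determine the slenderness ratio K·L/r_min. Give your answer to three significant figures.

λ ≈ 126

For a square r = a/√12 = 107/√12 = 30.89 mm
L_e = K·L = 0.5 × 7.80 m = 3.900 m = 3900.0 mm
λ = L_e / r_min = 3900.0 / 30.89 = 126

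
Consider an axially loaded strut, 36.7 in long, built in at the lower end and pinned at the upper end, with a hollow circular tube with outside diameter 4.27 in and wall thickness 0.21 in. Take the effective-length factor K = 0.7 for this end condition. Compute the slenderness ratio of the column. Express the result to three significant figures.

λ ≈ 17.9

Inner diameter d_i = 4.27 − 2×0.21 = 3.850 in
I = π(d_o⁴ − d_i⁴)/64 = π(4.27⁴ − 3.850⁴)/64 = 5.534 in⁴
A = 2.679 in²;  r_min = √(I/A) = √(5.534/2.679) = 1.437 in
L_e = K·L = 0.7 × 36.7 = 25.69 in
λ = L_e / r_min = 25.690 / 1.437 = 17.9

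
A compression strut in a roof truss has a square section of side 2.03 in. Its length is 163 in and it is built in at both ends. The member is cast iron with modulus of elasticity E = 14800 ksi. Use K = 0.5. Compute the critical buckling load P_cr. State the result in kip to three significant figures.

P_cr ≈ 31.1 kip

I = a⁴/12 = 2.03⁴/12 = 1.415 in⁴
Effective length L_e = K·L = 0.5 × 163 = 81.50 in
P_cr = π²EI / L_e² = π² × 14800×10³ × 1.415 / 81.50² = 3.112×10^4 lb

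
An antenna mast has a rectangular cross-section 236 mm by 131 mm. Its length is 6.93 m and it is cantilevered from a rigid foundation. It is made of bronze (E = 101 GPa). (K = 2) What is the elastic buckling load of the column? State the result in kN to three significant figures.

Buckling occurs about the weak axis: I_min = h·b³/12 with b = 131 mm (the shorter side).
I_min = 236×131³/12 = 4.421×10^7 mm⁴
I = 4.421×10^7 mm⁴ = 4.421×10^-5 m⁴
Effective length L_e = K·L = 2 × 6.93 = 13.86 m
P_cr = π²EI / L_e² = π² × 101×10⁹ × 4.421×10^-5 / 13.86² = 2.294×10^5 N

P_cr ≈ 229 kN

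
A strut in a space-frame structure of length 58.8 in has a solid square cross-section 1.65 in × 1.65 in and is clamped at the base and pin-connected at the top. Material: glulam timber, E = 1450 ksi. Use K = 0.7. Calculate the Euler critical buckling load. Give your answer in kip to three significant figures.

I = a⁴/12 = 1.65⁴/12 = 0.6177 in⁴
Effective length L_e = K·L = 0.7 × 58.8 = 41.16 in
P_cr = π²EI / L_e² = π² × 1450×10³ × 0.6177 / 41.16² = 5.218×10^3 lb

P_cr ≈ 5.22 kip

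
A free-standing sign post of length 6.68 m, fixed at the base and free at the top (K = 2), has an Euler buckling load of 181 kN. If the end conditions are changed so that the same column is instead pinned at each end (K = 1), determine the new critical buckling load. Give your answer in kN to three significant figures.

P_cr ≈ 724 kN

P_cr ∝ 1/K², so P_cr,new = P_cr,old × (K_old/K_new)² = 181 × (2/1)²
= 181 × 4.000 = 724 kN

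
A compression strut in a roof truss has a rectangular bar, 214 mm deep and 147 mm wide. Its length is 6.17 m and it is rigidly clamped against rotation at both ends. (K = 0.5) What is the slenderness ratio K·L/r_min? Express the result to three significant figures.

For a rectangle r_min = b/√12 = 147/√12 = 42.44 mm
L_e = K·L = 0.5 × 6.17 m = 3.085 m = 3085.0 mm
λ = L_e / r_min = 3085.0 / 42.44 = 72.7

λ ≈ 72.7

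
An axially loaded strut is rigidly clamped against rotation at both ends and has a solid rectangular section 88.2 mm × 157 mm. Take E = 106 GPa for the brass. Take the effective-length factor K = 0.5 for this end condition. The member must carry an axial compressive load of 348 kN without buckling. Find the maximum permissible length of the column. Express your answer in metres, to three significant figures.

L_max ≈ 10.4 m

Buckling occurs about the weak axis: I_min = h·b³/12 with b = 88.2 mm (the shorter side).
I_min = 157×88.2³/12 = 8.977×10^6 mm⁴
I = 8.977×10^-6 m⁴
At the buckling limit P_cr = P = 3.480×10^5 N
From P_cr = π²EI/(K·L)²:  L = (1/K)·√(π²EI/P_cr) = (1/0.5)·√(π²×1.06×10^11×8.977×10^-6/3.480×10^5)
L = 10.4 m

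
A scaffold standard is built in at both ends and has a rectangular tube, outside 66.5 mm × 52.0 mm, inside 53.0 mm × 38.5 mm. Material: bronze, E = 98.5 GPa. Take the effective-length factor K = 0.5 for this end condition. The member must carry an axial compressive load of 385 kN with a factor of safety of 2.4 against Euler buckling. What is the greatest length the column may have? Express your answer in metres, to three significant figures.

Weak-axis I_min = (h_o·b_o³ − h_i·b_i³)/12 with b_o = 52.0, b_i = 38.50 mm (shorter outer/inner sides).
I_min = (66.5×52.0³ − 53.00×38.50³)/12 = 5.272×10^5 mm⁴
I = 5.272×10^-7 m⁴
Required critical load P_cr = n·P = 2.4 × 385 = 924.0 kN = 9.240×10^5 N
From P_cr = π²EI/(K·L)²:  L = (1/K)·√(π²EI/P_cr) = (1/0.5)·√(π²×9.85×10^10×5.272×10^-7/9.240×10^5)
L = 1.49 m

L_max ≈ 1.49 m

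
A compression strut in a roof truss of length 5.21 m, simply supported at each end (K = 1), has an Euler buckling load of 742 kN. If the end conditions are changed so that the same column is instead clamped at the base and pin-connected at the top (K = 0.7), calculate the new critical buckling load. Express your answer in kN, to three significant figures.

P_cr ∝ 1/K², so P_cr,new = P_cr,old × (K_old/K_new)² = 742 × (1/0.7)²
= 742 × 2.041 = 1510 kN

P_cr ≈ 1510 kN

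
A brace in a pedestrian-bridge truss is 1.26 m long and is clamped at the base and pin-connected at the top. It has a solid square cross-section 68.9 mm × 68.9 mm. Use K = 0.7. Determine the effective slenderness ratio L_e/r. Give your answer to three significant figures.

For a square r = a/√12 = 68.9/√12 = 19.89 mm
L_e = K·L = 0.7 × 1.26 m = 0.8820 m = 882.00 mm
λ = L_e / r_min = 882.00 / 19.89 = 44.3

λ ≈ 44.3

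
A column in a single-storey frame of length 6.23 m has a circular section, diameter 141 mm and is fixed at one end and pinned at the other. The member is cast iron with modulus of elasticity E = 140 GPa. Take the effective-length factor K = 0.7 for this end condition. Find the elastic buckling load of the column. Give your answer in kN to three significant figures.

P_cr ≈ 1410 kN

I = πd⁴/64 = π×141⁴/64 = 1.940×10^7 mm⁴
I = 1.940×10^7 mm⁴ = 1.940×10^-5 m⁴
Effective length L_e = K·L = 0.7 × 6.23 = 4.361 m
P_cr = π²EI / L_e² = π² × 140×10⁹ × 1.940×10^-5 / 4.361² = 1.410×10^6 N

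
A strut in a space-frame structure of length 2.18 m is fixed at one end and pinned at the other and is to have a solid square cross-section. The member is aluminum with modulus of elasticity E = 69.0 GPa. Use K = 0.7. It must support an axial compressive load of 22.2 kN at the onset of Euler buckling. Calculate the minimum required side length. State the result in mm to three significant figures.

L_e = K·L = 0.7 × 2.18 = 1.526 m
Required I = P_cr·L_e²/(π²E) = 2.220×10^4 × 1.526² / (π² × 6.90×10^10) = 7.591×10^-8 m⁴
I_req = 7.591×10^4 mm⁴
Solid square: I = a⁴/12  ⇒  a = (12I)^(1/4) = (12×7.591×10^4)^(1/4) = 30.9 mm

a ≈ 30.9 mm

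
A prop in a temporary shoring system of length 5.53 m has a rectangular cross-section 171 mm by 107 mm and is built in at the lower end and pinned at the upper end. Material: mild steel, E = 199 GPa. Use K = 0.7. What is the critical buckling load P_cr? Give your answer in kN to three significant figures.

P_cr ≈ 2290 kN

Buckling occurs about the weak axis: I_min = h·b³/12 with b = 107 mm (the shorter side).
I_min = 171×107³/12 = 1.746×10^7 mm⁴
I = 1.746×10^7 mm⁴ = 1.746×10^-5 m⁴
Effective length L_e = K·L = 0.7 × 5.53 = 3.871 m
P_cr = π²EI / L_e² = π² × 199×10⁹ × 1.746×10^-5 / 3.871² = 2.288×10^6 N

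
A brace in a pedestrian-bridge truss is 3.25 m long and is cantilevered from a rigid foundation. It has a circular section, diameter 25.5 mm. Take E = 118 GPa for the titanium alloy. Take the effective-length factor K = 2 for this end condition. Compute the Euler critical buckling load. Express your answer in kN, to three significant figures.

I = πd⁴/64 = π×25.5⁴/64 = 2.076×10^4 mm⁴
I = 2.076×10^4 mm⁴ = 2.076×10^-8 m⁴
Effective length L_e = K·L = 2 × 3.25 = 6.500 m
P_cr = π²EI / L_e² = π² × 118×10⁹ × 2.076×10^-8 / 6.500² = 572.1 N

P_cr ≈ 0.572 kN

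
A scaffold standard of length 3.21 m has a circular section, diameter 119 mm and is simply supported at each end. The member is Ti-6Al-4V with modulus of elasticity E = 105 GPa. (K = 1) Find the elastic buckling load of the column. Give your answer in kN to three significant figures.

I = πd⁴/64 = π×119⁴/64 = 9.844×10^6 mm⁴
I = 9.844×10^6 mm⁴ = 9.844×10^-6 m⁴
Effective length L_e = K·L = 1 × 3.21 = 3.210 m
P_cr = π²EI / L_e² = π² × 105×10⁹ × 9.844×10^-6 / 3.210² = 9.900×10^5 N

P_cr ≈ 990 kN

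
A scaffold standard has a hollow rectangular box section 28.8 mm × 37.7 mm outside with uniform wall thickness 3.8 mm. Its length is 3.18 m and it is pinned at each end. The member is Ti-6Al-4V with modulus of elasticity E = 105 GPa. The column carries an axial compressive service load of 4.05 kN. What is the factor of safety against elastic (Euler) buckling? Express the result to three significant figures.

n ≈ 1.29

Inner dimensions: h_i = 37.7 − 2×3.8 = 30.10 mm, b_i = 28.8 − 2×3.8 = 21.20 mm
Weak-axis I_min = (h_o·b_o³ − h_i·b_i³)/12 with b_o = 28.8, b_i = 21.20 mm (shorter outer/inner sides).
I_min = (37.7×28.8³ − 30.10×21.20³)/12 = 5.115×10^4 mm⁴
I = 5.115×10^4 mm⁴ = 5.115×10^-8 m⁴
Effective length L_e = K·L = 1 × 3.18 = 3.180 m
P_cr = π²EI / L_e² = π² × 105×10⁹ × 5.115×10^-8 / 3.180² = 5.242×10^3 N
Factor of safety n = P_cr / P = 5.2416 / 4.05 = 1.29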